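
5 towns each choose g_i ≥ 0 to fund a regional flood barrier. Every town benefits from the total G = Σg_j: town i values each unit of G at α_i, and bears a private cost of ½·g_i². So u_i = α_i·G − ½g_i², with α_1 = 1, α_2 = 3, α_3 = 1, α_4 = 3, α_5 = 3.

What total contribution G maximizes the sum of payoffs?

55

Planner FOC: ∂(Σu_j)/∂g_i = (Σα_j) − g_i = 0, so g_i^SO = Σα_j = 11 for every i; G^SO = 55.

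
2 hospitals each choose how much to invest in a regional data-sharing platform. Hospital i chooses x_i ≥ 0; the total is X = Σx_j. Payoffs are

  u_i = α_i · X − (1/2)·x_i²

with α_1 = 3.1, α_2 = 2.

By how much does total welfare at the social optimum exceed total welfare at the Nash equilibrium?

Hospital i's FOC: ∂u_i/∂x_i = α_i − x_i = 0, so x_i* = α_i.
NE contributions = (3.1, 2); X = 5.1.
W^NE = (Σα)·X − ½Σα_i² = 5.1² − ½·13.61 = 19.205.
Planner sets x_i = Σα_j = 5.1 for every i, so X^SO = 2·5.1 = 10.2.
W^SO = (Σα)·X^SO − ½·2·(Σα)² = (2/2)·5.1² = 26.01.
Deadweight loss = W^SO − W^NE = 6.805.

6.805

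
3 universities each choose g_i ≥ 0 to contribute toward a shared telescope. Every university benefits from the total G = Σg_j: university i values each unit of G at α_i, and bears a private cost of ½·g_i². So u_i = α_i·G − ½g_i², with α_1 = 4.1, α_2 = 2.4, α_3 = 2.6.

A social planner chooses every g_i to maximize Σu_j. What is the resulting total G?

27.3

Planner FOC: ∂(Σu_j)/∂g_i = (Σα_j) − g_i = 0, so g_i^SO = Σα_j = 9.1 for every i; G^SO = 27.3.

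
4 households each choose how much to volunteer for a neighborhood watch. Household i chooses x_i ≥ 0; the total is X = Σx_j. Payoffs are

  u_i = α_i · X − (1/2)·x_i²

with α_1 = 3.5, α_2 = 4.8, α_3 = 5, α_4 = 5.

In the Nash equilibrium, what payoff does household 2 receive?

Household i's FOC: ∂u_i/∂x_i = α_i − x_i = 0, so x_i* = α_i.
NE contributions = (3.5, 4.8, 5, 5); X = 18.3.
u_2 = α_2·X − ½·(x_2)² = 4.8·18.3 − ½·4.8² = 76.32.

76.32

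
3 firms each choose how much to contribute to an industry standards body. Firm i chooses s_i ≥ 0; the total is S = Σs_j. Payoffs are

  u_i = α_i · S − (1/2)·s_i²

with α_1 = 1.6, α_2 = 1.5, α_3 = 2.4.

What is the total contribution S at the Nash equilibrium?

5.5

Firm i's FOC: ∂u_i/∂s_i = α_i − s_i = 0, so s_i* = α_i.
NE contributions = (1.6, 1.5, 2.4); S = 5.5.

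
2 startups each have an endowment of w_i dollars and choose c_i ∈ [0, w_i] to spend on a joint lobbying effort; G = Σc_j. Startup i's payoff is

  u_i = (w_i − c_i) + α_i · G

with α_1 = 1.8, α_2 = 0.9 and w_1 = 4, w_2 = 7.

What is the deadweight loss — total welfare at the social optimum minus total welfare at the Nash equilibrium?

∂u_i/∂c_i = α_i − 1, so startup i contributes w_i if α_i > 1, else 0.
α_i > 1 for i ∈ {1}; NE contributions (4, 0), G = 4.
W^NE = Σw_i − G^NE + (Σα_i)·G^NE = 11 + 1.7·4 = 17.8.
Planner: ∂(Σu_j)/∂c_i = Σα_j − 1 = 1.7 > 0, so everyone contributes w_i; G^SO = 11, W^SO = 11 + 1.7·11 = 29.7.
Deadweight loss = 11.9.

11.9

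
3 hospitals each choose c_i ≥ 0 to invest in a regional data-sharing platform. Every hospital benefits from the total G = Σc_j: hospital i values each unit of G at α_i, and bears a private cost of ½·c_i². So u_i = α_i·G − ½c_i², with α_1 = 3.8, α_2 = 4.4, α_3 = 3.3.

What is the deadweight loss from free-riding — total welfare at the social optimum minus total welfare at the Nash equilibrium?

Hospital i's FOC: ∂u_i/∂c_i = α_i − c_i = 0, so c_i* = α_i.
NE contributions = (3.8, 4.4, 3.3); G = 11.5.
W^NE = (Σα)·G − ½Σα_i² = 11.5² − ½·44.69 = 109.905.
Planner sets c_i = Σα_j = 11.5 for every i, so G^SO = 3·11.5 = 34.5.
W^SO = (Σα)·G^SO − ½·3·(Σα)² = (3/2)·11.5² = 198.375.
Deadweight loss = W^SO − W^NE = 88.47.

88.47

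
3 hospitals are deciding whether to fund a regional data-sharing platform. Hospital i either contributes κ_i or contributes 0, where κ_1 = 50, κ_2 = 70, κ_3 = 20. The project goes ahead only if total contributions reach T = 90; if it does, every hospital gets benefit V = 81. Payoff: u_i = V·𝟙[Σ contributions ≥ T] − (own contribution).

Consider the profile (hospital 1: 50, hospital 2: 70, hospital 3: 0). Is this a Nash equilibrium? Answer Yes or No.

Yes

Total = 120 ≥ 90: provided.
Hospital 1 (pledges 50, payoff 31): dropping to 0 → total 70, payoff 0. No gain.
Hospital 2 (pledges 70, payoff 11): dropping to 0 → total 50, payoff 0. No gain.
Hospital 3 (pledges 0, payoff 81): pledging 20 → total 140, payoff 61. No gain.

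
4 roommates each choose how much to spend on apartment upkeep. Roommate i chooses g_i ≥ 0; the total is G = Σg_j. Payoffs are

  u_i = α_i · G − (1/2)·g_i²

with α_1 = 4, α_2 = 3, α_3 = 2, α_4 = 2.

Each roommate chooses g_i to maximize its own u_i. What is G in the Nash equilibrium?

Roommate i's FOC: ∂u_i/∂g_i = α_i − g_i = 0, so g_i* = α_i.
NE contributions = (4, 3, 2, 2); G = 11.

11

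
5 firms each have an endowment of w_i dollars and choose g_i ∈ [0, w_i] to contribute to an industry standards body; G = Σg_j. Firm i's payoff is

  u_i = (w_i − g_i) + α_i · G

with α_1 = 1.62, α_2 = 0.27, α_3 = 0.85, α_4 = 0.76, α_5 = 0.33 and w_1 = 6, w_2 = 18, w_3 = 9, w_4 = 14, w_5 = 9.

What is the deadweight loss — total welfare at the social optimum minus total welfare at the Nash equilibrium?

141.5

∂u_i/∂g_i = α_i − 1, so firm i contributes w_i if α_i > 1, else 0.
α_i > 1 for i ∈ {1}; NE contributions (6, 0, 0, 0, 0), G = 6.
W^NE = Σw_i − G^NE + (Σα_i)·G^NE = 56 + 2.83·6 = 72.98.
Planner: ∂(Σu_j)/∂g_i = Σα_j − 1 = 2.83 > 0, so everyone contributes w_i; G^SO = 56, W^SO = 56 + 2.83·56 = 214.48.
Deadweight loss = 141.5.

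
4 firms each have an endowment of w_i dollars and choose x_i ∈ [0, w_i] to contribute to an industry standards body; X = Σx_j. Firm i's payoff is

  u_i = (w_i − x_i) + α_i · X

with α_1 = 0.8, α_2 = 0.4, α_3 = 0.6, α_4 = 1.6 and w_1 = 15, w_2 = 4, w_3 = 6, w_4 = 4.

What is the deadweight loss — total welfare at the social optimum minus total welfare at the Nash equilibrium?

60

∂u_i/∂x_i = α_i − 1, so firm i contributes w_i if α_i > 1, else 0.
α_i > 1 for i ∈ {4}; NE contributions (0, 0, 0, 4), X = 4.
W^NE = Σw_i − X^NE + (Σα_i)·X^NE = 29 + 2.4·4 = 38.6.
Planner: ∂(Σu_j)/∂x_i = Σα_j − 1 = 2.4 > 0, so everyone contributes w_i; X^SO = 29, W^SO = 29 + 2.4·29 = 98.6.
Deadweight loss = 60.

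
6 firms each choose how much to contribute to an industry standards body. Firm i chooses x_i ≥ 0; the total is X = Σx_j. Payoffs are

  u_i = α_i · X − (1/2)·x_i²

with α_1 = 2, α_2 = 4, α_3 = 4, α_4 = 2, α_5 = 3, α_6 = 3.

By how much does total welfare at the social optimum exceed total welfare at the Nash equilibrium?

Firm i's FOC: ∂u_i/∂x_i = α_i − x_i = 0, so x_i* = α_i.
NE contributions = (2, 4, 4, 2, 3, 3); X = 18.
W^NE = (Σα)·X − ½Σα_i² = 18² − ½·58 = 295.
Planner sets x_i = Σα_j = 18 for every i, so X^SO = 6·18 = 108.
W^SO = (Σα)·X^SO − ½·6·(Σα)² = (6/2)·18² = 972.
Deadweight loss = W^SO − W^NE = 677.

677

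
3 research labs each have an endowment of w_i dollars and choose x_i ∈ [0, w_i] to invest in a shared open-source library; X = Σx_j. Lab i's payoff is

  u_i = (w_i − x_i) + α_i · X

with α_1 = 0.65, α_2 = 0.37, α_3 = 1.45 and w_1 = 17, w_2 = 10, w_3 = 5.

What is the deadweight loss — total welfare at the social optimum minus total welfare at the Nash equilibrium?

39.69

∂u_i/∂x_i = α_i − 1, so lab i contributes w_i if α_i > 1, else 0.
α_i > 1 for i ∈ {3}; NE contributions (0, 0, 5), X = 5.
W^NE = Σw_i − X^NE + (Σα_i)·X^NE = 32 + 1.47·5 = 39.35.
Planner: ∂(Σu_j)/∂x_i = Σα_j − 1 = 1.47 > 0, so everyone contributes w_i; X^SO = 32, W^SO = 32 + 1.47·32 = 79.04.
Deadweight loss = 39.69.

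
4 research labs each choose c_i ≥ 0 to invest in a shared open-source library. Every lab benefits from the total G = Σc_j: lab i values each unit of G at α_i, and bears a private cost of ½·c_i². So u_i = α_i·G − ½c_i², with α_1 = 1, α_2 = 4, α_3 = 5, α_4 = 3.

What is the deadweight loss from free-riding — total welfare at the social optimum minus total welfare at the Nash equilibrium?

Lab i's FOC: ∂u_i/∂c_i = α_i − c_i = 0, so c_i* = α_i.
NE contributions = (1, 4, 5, 3); G = 13.
W^NE = (Σα)·G − ½Σα_i² = 13² − ½·51 = 143.5.
Planner sets c_i = Σα_j = 13 for every i, so G^SO = 4·13 = 52.
W^SO = (Σα)·G^SO − ½·4·(Σα)² = (4/2)·13² = 338.
Deadweight loss = W^SO − W^NE = 194.5.

194.5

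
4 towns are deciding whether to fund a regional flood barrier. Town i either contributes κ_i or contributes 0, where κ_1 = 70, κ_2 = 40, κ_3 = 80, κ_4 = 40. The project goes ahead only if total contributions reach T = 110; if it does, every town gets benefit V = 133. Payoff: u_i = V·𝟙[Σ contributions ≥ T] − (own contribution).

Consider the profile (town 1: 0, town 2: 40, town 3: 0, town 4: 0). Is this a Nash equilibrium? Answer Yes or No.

No

Total = 40 < 110: not provided.
Town 1 (pledges 0, payoff 0): pledging 70 → total 110, payoff 63. Profitable deviation.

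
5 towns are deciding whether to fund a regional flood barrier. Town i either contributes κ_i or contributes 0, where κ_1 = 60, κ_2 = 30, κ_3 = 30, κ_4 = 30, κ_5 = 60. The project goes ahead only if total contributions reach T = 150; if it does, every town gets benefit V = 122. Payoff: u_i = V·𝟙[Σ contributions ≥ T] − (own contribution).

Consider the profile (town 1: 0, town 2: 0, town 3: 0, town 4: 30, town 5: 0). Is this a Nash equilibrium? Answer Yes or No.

Total = 30 < 150: not provided.
Town 1 (pledges 0, payoff 0): pledging 60 → total 90, payoff -60. No gain.
Town 2 (pledges 0, payoff 0): pledging 30 → total 60, payoff -30. No gain.
Town 3 (pledges 0, payoff 0): pledging 30 → total 60, payoff -30. No gain.
Town 4 (pledges 30, payoff -30): dropping to 0 → total 0, payoff 0. Profitable deviation.

No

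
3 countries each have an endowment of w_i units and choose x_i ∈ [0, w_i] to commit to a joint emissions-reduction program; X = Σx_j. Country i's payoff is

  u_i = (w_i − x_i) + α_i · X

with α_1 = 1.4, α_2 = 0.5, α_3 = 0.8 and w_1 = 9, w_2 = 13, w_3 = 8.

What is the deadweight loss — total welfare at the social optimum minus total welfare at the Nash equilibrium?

∂u_i/∂x_i = α_i − 1, so country i contributes w_i if α_i > 1, else 0.
α_i > 1 for i ∈ {1}; NE contributions (9, 0, 0), X = 9.
W^NE = Σw_i − X^NE + (Σα_i)·X^NE = 30 + 1.7·9 = 45.3.
Planner: ∂(Σu_j)/∂x_i = Σα_j − 1 = 1.7 > 0, so everyone contributes w_i; X^SO = 30, W^SO = 30 + 1.7·30 = 81.
Deadweight loss = 35.7.

35.7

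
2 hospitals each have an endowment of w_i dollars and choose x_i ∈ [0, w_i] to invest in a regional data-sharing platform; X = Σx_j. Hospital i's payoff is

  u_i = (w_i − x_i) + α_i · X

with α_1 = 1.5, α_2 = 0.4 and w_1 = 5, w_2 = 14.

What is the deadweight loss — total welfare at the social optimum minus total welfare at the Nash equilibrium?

12.6

∂u_i/∂x_i = α_i − 1, so hospital i contributes w_i if α_i > 1, else 0.
α_i > 1 for i ∈ {1}; NE contributions (5, 0), X = 5.
W^NE = Σw_i − X^NE + (Σα_i)·X^NE = 19 + 0.9·5 = 23.5.
Planner: ∂(Σu_j)/∂x_i = Σα_j − 1 = 0.9 > 0, so everyone contributes w_i; X^SO = 19, W^SO = 19 + 0.9·19 = 36.1.
Deadweight loss = 12.6.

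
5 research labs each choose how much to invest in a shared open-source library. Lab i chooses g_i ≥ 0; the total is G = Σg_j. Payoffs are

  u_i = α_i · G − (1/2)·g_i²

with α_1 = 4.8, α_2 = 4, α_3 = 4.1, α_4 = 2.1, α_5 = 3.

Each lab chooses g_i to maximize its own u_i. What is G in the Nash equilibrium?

Lab i's FOC: ∂u_i/∂g_i = α_i − g_i = 0, so g_i* = α_i.
NE contributions = (4.8, 4, 4.1, 2.1, 3); G = 18.

18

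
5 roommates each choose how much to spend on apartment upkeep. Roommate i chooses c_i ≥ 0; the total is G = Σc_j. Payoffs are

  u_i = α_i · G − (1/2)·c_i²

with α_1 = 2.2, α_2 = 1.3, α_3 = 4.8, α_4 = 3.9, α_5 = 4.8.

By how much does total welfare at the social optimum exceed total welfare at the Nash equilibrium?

467.41

Roommate i's FOC: ∂u_i/∂c_i = α_i − c_i = 0, so c_i* = α_i.
NE contributions = (2.2, 1.3, 4.8, 3.9, 4.8); G = 17.
W^NE = (Σα)·G − ½Σα_i² = 17² − ½·67.82 = 255.09.
Planner sets c_i = Σα_j = 17 for every i, so G^SO = 5·17 = 85.
W^SO = (Σα)·G^SO − ½·5·(Σα)² = (5/2)·17² = 722.5.
Deadweight loss = W^SO − W^NE = 467.41.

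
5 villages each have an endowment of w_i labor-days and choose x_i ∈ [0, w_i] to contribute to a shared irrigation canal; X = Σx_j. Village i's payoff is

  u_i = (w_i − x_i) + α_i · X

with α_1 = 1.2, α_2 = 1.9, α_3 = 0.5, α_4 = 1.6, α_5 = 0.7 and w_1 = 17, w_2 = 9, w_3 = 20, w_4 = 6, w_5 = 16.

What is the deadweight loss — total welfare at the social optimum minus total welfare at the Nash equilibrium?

∂u_i/∂x_i = α_i − 1, so village i contributes w_i if α_i > 1, else 0.
α_i > 1 for i ∈ {1, 2, 4}; NE contributions (17, 9, 0, 6, 0), X = 32.
W^NE = Σw_i − X^NE + (Σα_i)·X^NE = 68 + 4.9·32 = 224.8.
Planner: ∂(Σu_j)/∂x_i = Σα_j − 1 = 4.9 > 0, so everyone contributes w_i; X^SO = 68, W^SO = 68 + 4.9·68 = 401.2.
Deadweight loss = 176.4.

176.4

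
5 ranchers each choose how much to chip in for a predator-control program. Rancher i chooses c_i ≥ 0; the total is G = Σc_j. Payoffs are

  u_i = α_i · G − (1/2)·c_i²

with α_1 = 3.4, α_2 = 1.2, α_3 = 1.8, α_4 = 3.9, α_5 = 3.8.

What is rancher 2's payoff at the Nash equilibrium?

Rancher i's FOC: ∂u_i/∂c_i = α_i − c_i = 0, so c_i* = α_i.
NE contributions = (3.4, 1.2, 1.8, 3.9, 3.8); G = 14.1.
u_2 = α_2·G − ½·(c_2)² = 1.2·14.1 − ½·1.2² = 16.2.

16.2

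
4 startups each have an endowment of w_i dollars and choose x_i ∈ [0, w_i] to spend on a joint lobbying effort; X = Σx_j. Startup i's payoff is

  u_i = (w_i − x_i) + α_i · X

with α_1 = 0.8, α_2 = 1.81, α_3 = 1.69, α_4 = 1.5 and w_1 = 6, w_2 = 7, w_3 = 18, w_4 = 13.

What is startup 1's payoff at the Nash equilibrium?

36.4

∂u_i/∂x_i = α_i − 1, so startup i contributes w_i if α_i > 1, else 0.
α_i > 1 for i ∈ {2, 3, 4}; NE contributions (0, 7, 18, 13), X = 38.
u_1 = (6 − 0) + 0.8·38 = 36.4.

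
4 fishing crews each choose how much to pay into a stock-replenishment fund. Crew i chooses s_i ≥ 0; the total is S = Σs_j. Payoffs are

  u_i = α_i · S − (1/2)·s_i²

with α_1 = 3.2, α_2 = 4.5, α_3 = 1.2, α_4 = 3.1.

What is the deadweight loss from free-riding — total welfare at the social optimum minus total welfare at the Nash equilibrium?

164.77

Crew i's FOC: ∂u_i/∂s_i = α_i − s_i = 0, so s_i* = α_i.
NE contributions = (3.2, 4.5, 1.2, 3.1); S = 12.
W^NE = (Σα)·S − ½Σα_i² = 12² − ½·41.54 = 123.23.
Planner sets s_i = Σα_j = 12 for every i, so S^SO = 4·12 = 48.
W^SO = (Σα)·S^SO − ½·4·(Σα)² = (4/2)·12² = 288.
Deadweight loss = W^SO − W^NE = 164.77.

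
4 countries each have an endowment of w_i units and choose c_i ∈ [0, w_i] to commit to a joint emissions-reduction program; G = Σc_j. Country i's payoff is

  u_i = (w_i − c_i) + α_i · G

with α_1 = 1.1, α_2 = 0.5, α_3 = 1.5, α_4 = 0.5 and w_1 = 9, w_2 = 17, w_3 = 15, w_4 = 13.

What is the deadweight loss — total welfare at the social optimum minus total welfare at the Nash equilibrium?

∂u_i/∂c_i = α_i − 1, so country i contributes w_i if α_i > 1, else 0.
α_i > 1 for i ∈ {1, 3}; NE contributions (9, 0, 15, 0), G = 24.
W^NE = Σw_i − G^NE + (Σα_i)·G^NE = 54 + 2.6·24 = 116.4.
Planner: ∂(Σu_j)/∂c_i = Σα_j − 1 = 2.6 > 0, so everyone contributes w_i; G^SO = 54, W^SO = 54 + 2.6·54 = 194.4.
Deadweight loss = 78.

78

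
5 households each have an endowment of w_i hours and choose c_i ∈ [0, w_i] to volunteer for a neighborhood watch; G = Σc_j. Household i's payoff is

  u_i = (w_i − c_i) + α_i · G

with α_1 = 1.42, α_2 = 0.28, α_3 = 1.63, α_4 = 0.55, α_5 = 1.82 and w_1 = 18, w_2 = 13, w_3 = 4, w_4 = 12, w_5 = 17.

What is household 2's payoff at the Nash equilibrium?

∂u_i/∂c_i = α_i − 1, so household i contributes w_i if α_i > 1, else 0.
α_i > 1 for i ∈ {1, 3, 5}; NE contributions (18, 0, 4, 0, 17), G = 39.
u_2 = (13 − 0) + 0.28·39 = 23.92.

23.92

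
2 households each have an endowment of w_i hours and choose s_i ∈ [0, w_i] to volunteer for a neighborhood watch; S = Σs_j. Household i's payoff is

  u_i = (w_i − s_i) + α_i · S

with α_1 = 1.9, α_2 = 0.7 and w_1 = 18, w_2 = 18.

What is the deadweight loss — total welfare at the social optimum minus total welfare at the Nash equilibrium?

∂u_i/∂s_i = α_i − 1, so household i contributes w_i if α_i > 1, else 0.
α_i > 1 for i ∈ {1}; NE contributions (18, 0), S = 18.
W^NE = Σw_i − S^NE + (Σα_i)·S^NE = 36 + 1.6·18 = 64.8.
Planner: ∂(Σu_j)/∂s_i = Σα_j − 1 = 1.6 > 0, so everyone contributes w_i; S^SO = 36, W^SO = 36 + 1.6·36 = 93.6.
Deadweight loss = 28.8.

28.8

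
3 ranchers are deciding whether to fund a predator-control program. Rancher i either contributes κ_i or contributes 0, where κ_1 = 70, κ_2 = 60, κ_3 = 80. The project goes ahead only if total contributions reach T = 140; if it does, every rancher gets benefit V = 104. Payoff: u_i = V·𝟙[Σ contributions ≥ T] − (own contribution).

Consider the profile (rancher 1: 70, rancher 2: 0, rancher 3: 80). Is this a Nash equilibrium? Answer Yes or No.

Total = 150 ≥ 140: provided.
Rancher 1 (pledges 70, payoff 34): dropping to 0 → total 80, payoff 0. No gain.
Rancher 2 (pledges 0, payoff 104): pledging 60 → total 210, payoff 44. No gain.
Rancher 3 (pledges 80, payoff 24): dropping to 0 → total 70, payoff 0. No gain.

Yes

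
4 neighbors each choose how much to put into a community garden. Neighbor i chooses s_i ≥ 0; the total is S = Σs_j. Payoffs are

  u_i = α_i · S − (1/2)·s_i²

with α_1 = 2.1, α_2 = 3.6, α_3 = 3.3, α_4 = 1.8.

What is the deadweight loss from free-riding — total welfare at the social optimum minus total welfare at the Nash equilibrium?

Neighbor i's FOC: ∂u_i/∂s_i = α_i − s_i = 0, so s_i* = α_i.
NE contributions = (2.1, 3.6, 3.3, 1.8); S = 10.8.
W^NE = (Σα)·S − ½Σα_i² = 10.8² − ½·31.5 = 100.89.
Planner sets s_i = Σα_j = 10.8 for every i, so S^SO = 4·10.8 = 43.2.
W^SO = (Σα)·S^SO − ½·4·(Σα)² = (4/2)·10.8² = 233.28.
Deadweight loss = W^SO − W^NE = 132.39.

132.39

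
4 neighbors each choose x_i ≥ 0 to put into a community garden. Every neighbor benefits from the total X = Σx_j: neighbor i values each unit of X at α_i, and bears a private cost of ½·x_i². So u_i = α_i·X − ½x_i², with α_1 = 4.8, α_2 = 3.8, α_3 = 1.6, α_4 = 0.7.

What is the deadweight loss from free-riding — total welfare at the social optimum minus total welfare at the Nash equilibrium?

139.075

Neighbor i's FOC: ∂u_i/∂x_i = α_i − x_i = 0, so x_i* = α_i.
NE contributions = (4.8, 3.8, 1.6, 0.7); X = 10.9.
W^NE = (Σα)·X − ½Σα_i² = 10.9² − ½·40.53 = 98.545.
Planner sets x_i = Σα_j = 10.9 for every i, so X^SO = 4·10.9 = 43.6.
W^SO = (Σα)·X^SO − ½·4·(Σα)² = (4/2)·10.9² = 237.62.
Deadweight loss = W^SO − W^NE = 139.075.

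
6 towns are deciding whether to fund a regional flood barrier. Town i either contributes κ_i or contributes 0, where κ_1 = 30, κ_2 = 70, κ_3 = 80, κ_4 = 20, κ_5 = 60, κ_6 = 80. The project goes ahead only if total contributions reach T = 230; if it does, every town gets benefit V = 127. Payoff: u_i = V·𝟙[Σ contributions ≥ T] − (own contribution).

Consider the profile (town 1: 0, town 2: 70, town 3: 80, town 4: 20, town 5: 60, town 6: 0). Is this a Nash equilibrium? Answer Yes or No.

Yes

Total = 230 ≥ 230: provided.
Town 1 (pledges 0, payoff 127): pledging 30 → total 260, payoff 97. No gain.
Town 2 (pledges 70, payoff 57): dropping to 0 → total 160, payoff 0. No gain.
Town 3 (pledges 80, payoff 47): dropping to 0 → total 150, payoff 0. No gain.
Town 4 (pledges 20, payoff 107): dropping to 0 → total 210, payoff 0. No gain.
Town 5 (pledges 60, payoff 67): dropping to 0 → total 170, payoff 0. No gain.
Town 6 (pledges 0, payoff 127): pledging 80 → total 310, payoff 47. No gain.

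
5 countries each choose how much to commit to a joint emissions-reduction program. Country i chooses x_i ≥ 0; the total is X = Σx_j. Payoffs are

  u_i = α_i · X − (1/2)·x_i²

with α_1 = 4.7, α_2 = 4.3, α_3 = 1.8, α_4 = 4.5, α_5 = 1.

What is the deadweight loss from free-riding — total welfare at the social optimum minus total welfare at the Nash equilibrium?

431.07

Country i's FOC: ∂u_i/∂x_i = α_i − x_i = 0, so x_i* = α_i.
NE contributions = (4.7, 4.3, 1.8, 4.5, 1); X = 16.3.
W^NE = (Σα)·X − ½Σα_i² = 16.3² − ½·65.07 = 233.155.
Planner sets x_i = Σα_j = 16.3 for every i, so X^SO = 5·16.3 = 81.5.
W^SO = (Σα)·X^SO − ½·5·(Σα)² = (5/2)·16.3² = 664.225.
Deadweight loss = W^SO − W^NE = 431.07.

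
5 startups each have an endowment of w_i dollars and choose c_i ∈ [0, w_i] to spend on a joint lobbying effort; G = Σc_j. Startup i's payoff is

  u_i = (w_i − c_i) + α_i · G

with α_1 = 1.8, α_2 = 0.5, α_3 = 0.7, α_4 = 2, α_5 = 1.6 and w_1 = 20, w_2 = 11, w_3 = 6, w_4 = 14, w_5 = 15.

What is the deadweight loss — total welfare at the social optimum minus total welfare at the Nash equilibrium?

∂u_i/∂c_i = α_i − 1, so startup i contributes w_i if α_i > 1, else 0.
α_i > 1 for i ∈ {1, 4, 5}; NE contributions (20, 0, 0, 14, 15), G = 49.
W^NE = Σw_i − G^NE + (Σα_i)·G^NE = 66 + 5.6·49 = 340.4.
Planner: ∂(Σu_j)/∂c_i = Σα_j − 1 = 5.6 > 0, so everyone contributes w_i; G^SO = 66, W^SO = 66 + 5.6·66 = 435.6.
Deadweight loss = 95.2.

95.2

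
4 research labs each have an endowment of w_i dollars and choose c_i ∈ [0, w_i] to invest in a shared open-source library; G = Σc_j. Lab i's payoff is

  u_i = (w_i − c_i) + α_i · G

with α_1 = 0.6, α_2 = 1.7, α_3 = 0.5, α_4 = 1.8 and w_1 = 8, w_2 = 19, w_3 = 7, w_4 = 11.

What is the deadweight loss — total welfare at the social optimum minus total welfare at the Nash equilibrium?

54

∂u_i/∂c_i = α_i − 1, so lab i contributes w_i if α_i > 1, else 0.
α_i > 1 for i ∈ {2, 4}; NE contributions (0, 19, 0, 11), G = 30.
W^NE = Σw_i − G^NE + (Σα_i)·G^NE = 45 + 3.6·30 = 153.
Planner: ∂(Σu_j)/∂c_i = Σα_j − 1 = 3.6 > 0, so everyone contributes w_i; G^SO = 45, W^SO = 45 + 3.6·45 = 207.
Deadweight loss = 54.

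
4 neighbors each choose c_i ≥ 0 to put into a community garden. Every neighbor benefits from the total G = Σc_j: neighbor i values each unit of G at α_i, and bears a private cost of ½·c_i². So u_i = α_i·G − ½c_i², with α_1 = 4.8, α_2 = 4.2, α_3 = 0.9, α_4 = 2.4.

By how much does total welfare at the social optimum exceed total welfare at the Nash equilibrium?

174.915

Neighbor i's FOC: ∂u_i/∂c_i = α_i − c_i = 0, so c_i* = α_i.
NE contributions = (4.8, 4.2, 0.9, 2.4); G = 12.3.
W^NE = (Σα)·G − ½Σα_i² = 12.3² − ½·47.25 = 127.665.
Planner sets c_i = Σα_j = 12.3 for every i, so G^SO = 4·12.3 = 49.2.
W^SO = (Σα)·G^SO − ½·4·(Σα)² = (4/2)·12.3² = 302.58.
Deadweight loss = W^SO − W^NE = 174.915.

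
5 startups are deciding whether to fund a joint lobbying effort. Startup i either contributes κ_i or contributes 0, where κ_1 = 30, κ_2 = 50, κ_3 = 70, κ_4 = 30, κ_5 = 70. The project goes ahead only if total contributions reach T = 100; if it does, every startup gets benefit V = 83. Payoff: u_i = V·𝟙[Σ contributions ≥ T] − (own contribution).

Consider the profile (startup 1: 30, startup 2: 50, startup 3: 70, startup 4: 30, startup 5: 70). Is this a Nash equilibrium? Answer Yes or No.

Total = 250 ≥ 100: provided.
Startup 1 (pledges 30, payoff 53): dropping to 0 → total 220, payoff 83. Profitable deviation.

No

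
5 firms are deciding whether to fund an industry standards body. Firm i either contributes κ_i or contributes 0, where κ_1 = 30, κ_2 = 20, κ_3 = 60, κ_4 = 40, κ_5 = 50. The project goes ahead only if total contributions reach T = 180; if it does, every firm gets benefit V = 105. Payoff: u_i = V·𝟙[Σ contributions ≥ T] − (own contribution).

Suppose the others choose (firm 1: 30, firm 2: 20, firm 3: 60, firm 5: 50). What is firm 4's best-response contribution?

Others' total = 160. Contributing 40 brings total to 200 ≥ 180: gain V − κ_4 = 65.
Best response: 40.

40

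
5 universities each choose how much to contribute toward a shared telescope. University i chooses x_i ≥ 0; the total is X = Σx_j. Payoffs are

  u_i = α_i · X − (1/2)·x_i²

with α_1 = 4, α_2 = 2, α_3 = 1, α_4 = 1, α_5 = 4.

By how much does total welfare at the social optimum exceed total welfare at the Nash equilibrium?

235

University i's FOC: ∂u_i/∂x_i = α_i − x_i = 0, so x_i* = α_i.
NE contributions = (4, 2, 1, 1, 4); X = 12.
W^NE = (Σα)·X − ½Σα_i² = 12² − ½·38 = 125.
Planner sets x_i = Σα_j = 12 for every i, so X^SO = 5·12 = 60.
W^SO = (Σα)·X^SO − ½·5·(Σα)² = (5/2)·12² = 360.
Deadweight loss = W^SO − W^NE = 235.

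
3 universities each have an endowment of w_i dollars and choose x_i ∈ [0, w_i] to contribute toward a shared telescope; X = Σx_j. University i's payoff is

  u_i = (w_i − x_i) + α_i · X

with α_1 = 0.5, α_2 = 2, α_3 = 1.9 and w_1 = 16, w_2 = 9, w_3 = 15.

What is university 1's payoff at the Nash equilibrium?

28

∂u_i/∂x_i = α_i − 1, so university i contributes w_i if α_i > 1, else 0.
α_i > 1 for i ∈ {2, 3}; NE contributions (0, 9, 15), X = 24.
u_1 = (16 − 0) + 0.5·24 = 28.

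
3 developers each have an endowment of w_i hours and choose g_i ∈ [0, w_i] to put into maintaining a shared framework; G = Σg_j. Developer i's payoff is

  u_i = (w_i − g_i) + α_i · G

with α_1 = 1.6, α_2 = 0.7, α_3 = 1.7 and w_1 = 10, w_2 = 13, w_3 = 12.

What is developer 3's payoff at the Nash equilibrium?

37.4

∂u_i/∂g_i = α_i − 1, so developer i contributes w_i if α_i > 1, else 0.
α_i > 1 for i ∈ {1, 3}; NE contributions (10, 0, 12), G = 22.
u_3 = (12 − 12) + 1.7·22 = 37.4.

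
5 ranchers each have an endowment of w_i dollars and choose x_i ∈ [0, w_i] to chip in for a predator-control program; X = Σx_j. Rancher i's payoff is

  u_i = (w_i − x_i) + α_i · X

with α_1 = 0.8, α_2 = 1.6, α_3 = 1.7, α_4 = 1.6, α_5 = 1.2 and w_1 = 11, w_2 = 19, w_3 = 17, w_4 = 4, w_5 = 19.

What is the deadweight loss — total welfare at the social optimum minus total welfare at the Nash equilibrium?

∂u_i/∂x_i = α_i − 1, so rancher i contributes w_i if α_i > 1, else 0.
α_i > 1 for i ∈ {2, 3, 4, 5}; NE contributions (0, 19, 17, 4, 19), X = 59.
W^NE = Σw_i − X^NE + (Σα_i)·X^NE = 70 + 5.9·59 = 418.1.
Planner: ∂(Σu_j)/∂x_i = Σα_j − 1 = 5.9 > 0, so everyone contributes w_i; X^SO = 70, W^SO = 70 + 5.9·70 = 483.
Deadweight loss = 64.9.

64.9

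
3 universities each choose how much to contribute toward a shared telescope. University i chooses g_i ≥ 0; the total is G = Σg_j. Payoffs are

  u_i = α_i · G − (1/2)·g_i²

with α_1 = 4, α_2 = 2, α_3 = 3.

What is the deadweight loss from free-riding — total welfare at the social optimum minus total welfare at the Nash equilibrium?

University i's FOC: ∂u_i/∂g_i = α_i − g_i = 0, so g_i* = α_i.
NE contributions = (4, 2, 3); G = 9.
W^NE = (Σα)·G − ½Σα_i² = 9² − ½·29 = 66.5.
Planner sets g_i = Σα_j = 9 for every i, so G^SO = 3·9 = 27.
W^SO = (Σα)·G^SO − ½·3·(Σα)² = (3/2)·9² = 121.5.
Deadweight loss = W^SO − W^NE = 55.

55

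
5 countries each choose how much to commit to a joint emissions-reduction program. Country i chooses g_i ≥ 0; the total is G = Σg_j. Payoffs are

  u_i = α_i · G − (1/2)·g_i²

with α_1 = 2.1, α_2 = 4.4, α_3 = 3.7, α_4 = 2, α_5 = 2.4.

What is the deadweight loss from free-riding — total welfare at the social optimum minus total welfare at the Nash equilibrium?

Country i's FOC: ∂u_i/∂g_i = α_i − g_i = 0, so g_i* = α_i.
NE contributions = (2.1, 4.4, 3.7, 2, 2.4); G = 14.6.
W^NE = (Σα)·G − ½Σα_i² = 14.6² − ½·47.22 = 189.55.
Planner sets g_i = Σα_j = 14.6 for every i, so G^SO = 5·14.6 = 73.
W^SO = (Σα)·G^SO − ½·5·(Σα)² = (5/2)·14.6² = 532.9.
Deadweight loss = W^SO − W^NE = 343.35.

343.35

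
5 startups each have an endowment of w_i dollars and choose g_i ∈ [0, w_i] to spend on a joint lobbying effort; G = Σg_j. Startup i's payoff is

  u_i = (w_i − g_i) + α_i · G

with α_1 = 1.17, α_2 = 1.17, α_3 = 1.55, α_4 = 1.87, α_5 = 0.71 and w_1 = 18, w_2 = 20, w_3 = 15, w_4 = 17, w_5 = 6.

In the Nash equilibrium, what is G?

∂u_i/∂g_i = α_i − 1, so startup i contributes w_i if α_i > 1, else 0.
α_i > 1 for i ∈ {1, 2, 3, 4}; NE contributions (18, 20, 15, 17, 0), G = 70.

70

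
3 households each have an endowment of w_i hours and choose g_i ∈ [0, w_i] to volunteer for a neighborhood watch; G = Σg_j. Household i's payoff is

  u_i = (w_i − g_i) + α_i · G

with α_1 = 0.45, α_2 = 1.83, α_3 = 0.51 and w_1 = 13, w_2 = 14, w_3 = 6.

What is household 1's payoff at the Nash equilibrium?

19.3

∂u_i/∂g_i = α_i − 1, so household i contributes w_i if α_i > 1, else 0.
α_i > 1 for i ∈ {2}; NE contributions (0, 14, 0), G = 14.
u_1 = (13 − 0) + 0.45·14 = 19.3.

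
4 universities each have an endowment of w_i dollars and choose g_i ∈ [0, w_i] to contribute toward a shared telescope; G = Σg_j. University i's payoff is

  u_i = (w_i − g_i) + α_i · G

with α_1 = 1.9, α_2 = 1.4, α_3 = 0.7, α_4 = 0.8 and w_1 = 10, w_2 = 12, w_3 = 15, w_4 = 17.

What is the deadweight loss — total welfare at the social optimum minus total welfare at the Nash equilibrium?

∂u_i/∂g_i = α_i − 1, so university i contributes w_i if α_i > 1, else 0.
α_i > 1 for i ∈ {1, 2}; NE contributions (10, 12, 0, 0), G = 22.
W^NE = Σw_i − G^NE + (Σα_i)·G^NE = 54 + 3.8·22 = 137.6.
Planner: ∂(Σu_j)/∂g_i = Σα_j − 1 = 3.8 > 0, so everyone contributes w_i; G^SO = 54, W^SO = 54 + 3.8·54 = 259.2.
Deadweight loss = 121.6.

121.6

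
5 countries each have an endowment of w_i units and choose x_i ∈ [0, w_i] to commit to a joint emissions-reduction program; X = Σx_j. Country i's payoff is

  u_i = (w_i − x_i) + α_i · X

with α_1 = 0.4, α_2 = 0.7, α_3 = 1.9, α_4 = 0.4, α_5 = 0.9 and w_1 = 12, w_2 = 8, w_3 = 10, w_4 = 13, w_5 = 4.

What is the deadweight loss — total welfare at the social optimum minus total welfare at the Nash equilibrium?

∂u_i/∂x_i = α_i − 1, so country i contributes w_i if α_i > 1, else 0.
α_i > 1 for i ∈ {3}; NE contributions (0, 0, 10, 0, 0), X = 10.
W^NE = Σw_i − X^NE + (Σα_i)·X^NE = 47 + 3.3·10 = 80.
Planner: ∂(Σu_j)/∂x_i = Σα_j − 1 = 3.3 > 0, so everyone contributes w_i; X^SO = 47, W^SO = 47 + 3.3·47 = 202.1.
Deadweight loss = 122.1.

122.1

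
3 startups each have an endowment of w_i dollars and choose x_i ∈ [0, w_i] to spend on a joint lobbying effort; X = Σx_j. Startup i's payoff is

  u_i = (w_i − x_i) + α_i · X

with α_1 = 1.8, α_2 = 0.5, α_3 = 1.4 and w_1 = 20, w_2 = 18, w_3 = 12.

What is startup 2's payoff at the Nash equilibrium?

34

∂u_i/∂x_i = α_i − 1, so startup i contributes w_i if α_i > 1, else 0.
α_i > 1 for i ∈ {1, 3}; NE contributions (20, 0, 12), X = 32.
u_2 = (18 − 0) + 0.5·32 = 34.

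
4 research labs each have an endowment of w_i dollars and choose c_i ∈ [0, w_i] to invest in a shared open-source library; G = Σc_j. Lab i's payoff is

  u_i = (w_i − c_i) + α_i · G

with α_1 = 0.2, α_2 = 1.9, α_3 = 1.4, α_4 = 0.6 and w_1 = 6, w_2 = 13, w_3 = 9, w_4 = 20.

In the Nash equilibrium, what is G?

∂u_i/∂c_i = α_i − 1, so lab i contributes w_i if α_i > 1, else 0.
α_i > 1 for i ∈ {2, 3}; NE contributions (0, 13, 9, 0), G = 22.

22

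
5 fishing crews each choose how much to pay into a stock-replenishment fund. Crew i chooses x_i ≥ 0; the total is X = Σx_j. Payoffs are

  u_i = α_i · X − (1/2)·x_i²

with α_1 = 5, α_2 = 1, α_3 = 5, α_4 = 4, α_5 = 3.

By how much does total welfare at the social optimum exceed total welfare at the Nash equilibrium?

524

Crew i's FOC: ∂u_i/∂x_i = α_i − x_i = 0, so x_i* = α_i.
NE contributions = (5, 1, 5, 4, 3); X = 18.
W^NE = (Σα)·X − ½Σα_i² = 18² − ½·76 = 286.
Planner sets x_i = Σα_j = 18 for every i, so X^SO = 5·18 = 90.
W^SO = (Σα)·X^SO − ½·5·(Σα)² = (5/2)·18² = 810.
Deadweight loss = W^SO − W^NE = 524.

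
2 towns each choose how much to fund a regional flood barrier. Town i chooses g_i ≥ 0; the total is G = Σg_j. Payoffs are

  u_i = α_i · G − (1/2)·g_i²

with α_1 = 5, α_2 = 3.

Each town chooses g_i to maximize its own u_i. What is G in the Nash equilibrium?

Town i's FOC: ∂u_i/∂g_i = α_i − g_i = 0, so g_i* = α_i.
NE contributions = (5, 3); G = 8.

8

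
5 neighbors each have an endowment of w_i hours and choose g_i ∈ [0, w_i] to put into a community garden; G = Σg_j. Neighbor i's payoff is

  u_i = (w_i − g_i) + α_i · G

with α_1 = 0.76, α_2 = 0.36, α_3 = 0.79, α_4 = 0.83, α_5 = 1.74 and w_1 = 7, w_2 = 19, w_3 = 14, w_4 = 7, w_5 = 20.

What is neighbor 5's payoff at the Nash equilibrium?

∂u_i/∂g_i = α_i − 1, so neighbor i contributes w_i if α_i > 1, else 0.
α_i > 1 for i ∈ {5}; NE contributions (0, 0, 0, 0, 20), G = 20.
u_5 = (20 − 20) + 1.74·20 = 34.8.

34.8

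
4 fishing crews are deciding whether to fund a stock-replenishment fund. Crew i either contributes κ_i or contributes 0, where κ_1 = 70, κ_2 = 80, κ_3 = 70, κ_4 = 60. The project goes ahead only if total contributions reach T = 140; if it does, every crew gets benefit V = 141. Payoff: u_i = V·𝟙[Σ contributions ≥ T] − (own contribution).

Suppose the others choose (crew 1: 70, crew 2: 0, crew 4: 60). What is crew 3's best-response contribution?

Others' total = 130. Contributing 70 brings total to 200 ≥ 140: gain V − κ_3 = 71.
Best response: 70.

70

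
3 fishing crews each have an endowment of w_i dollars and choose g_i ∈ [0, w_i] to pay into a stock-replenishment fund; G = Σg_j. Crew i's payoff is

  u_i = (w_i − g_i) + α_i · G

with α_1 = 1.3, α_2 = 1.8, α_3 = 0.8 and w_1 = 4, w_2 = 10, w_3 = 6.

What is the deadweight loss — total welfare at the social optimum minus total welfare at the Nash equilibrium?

∂u_i/∂g_i = α_i − 1, so crew i contributes w_i if α_i > 1, else 0.
α_i > 1 for i ∈ {1, 2}; NE contributions (4, 10, 0), G = 14.
W^NE = Σw_i − G^NE + (Σα_i)·G^NE = 20 + 2.9·14 = 60.6.
Planner: ∂(Σu_j)/∂g_i = Σα_j − 1 = 2.9 > 0, so everyone contributes w_i; G^SO = 20, W^SO = 20 + 2.9·20 = 78.
Deadweight loss = 17.4.

17.4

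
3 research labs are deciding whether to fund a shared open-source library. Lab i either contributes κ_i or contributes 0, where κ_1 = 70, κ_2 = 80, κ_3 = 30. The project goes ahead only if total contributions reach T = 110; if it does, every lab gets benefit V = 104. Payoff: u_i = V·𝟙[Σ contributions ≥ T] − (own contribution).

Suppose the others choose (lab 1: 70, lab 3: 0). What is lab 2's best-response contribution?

Others' total = 70. Contributing 80 brings total to 150 ≥ 110: gain V − κ_2 = 24.
Best response: 80.

80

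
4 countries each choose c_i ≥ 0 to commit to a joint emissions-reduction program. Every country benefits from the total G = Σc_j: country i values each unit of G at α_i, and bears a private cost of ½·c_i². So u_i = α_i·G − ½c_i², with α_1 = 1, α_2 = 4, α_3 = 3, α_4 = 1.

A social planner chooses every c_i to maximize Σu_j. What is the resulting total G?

36

Planner FOC: ∂(Σu_j)/∂c_i = (Σα_j) − c_i = 0, so c_i^SO = Σα_j = 9 for every i; G^SO = 36.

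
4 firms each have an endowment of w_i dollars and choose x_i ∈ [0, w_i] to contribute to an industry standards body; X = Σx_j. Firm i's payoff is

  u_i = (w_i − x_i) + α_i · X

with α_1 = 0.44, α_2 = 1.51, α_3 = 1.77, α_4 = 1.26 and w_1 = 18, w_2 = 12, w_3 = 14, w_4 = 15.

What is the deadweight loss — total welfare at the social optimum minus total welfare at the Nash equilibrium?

∂u_i/∂x_i = α_i − 1, so firm i contributes w_i if α_i > 1, else 0.
α_i > 1 for i ∈ {2, 3, 4}; NE contributions (0, 12, 14, 15), X = 41.
W^NE = Σw_i − X^NE + (Σα_i)·X^NE = 59 + 3.98·41 = 222.18.
Planner: ∂(Σu_j)/∂x_i = Σα_j − 1 = 3.98 > 0, so everyone contributes w_i; X^SO = 59, W^SO = 59 + 3.98·59 = 293.82.
Deadweight loss = 71.64.

71.64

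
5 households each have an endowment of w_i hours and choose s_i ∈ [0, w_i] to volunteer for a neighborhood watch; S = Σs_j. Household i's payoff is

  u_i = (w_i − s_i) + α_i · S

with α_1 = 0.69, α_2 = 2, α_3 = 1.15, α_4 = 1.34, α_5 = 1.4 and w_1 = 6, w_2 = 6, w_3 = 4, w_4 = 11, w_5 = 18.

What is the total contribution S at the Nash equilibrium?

39

∂u_i/∂s_i = α_i − 1, so household i contributes w_i if α_i > 1, else 0.
α_i > 1 for i ∈ {2, 3, 4, 5}; NE contributions (0, 6, 4, 11, 18), S = 39.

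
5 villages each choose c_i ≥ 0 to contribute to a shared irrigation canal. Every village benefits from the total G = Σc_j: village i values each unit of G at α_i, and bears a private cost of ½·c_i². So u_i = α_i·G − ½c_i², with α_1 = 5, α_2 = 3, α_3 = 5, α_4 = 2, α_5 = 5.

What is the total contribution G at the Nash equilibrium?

20

Village i's FOC: ∂u_i/∂c_i = α_i − c_i = 0, so c_i* = α_i.
NE contributions = (5, 3, 5, 2, 5); G = 20.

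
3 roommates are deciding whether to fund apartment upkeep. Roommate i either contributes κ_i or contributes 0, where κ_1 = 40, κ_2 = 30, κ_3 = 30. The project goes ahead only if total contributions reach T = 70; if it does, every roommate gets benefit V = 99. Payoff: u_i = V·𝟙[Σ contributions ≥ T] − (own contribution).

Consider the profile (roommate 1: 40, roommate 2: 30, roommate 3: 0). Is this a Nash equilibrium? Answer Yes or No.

Total = 70 ≥ 70: provided.
Roommate 1 (pledges 40, payoff 59): dropping to 0 → total 30, payoff 0. No gain.
Roommate 2 (pledges 30, payoff 69): dropping to 0 → total 40, payoff 0. No gain.
Roommate 3 (pledges 0, payoff 99): pledging 30 → total 100, payoff 69. No gain.

Yes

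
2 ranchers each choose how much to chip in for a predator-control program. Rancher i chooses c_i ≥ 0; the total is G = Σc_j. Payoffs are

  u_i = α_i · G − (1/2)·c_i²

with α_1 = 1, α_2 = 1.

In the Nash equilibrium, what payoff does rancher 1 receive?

1.5

Rancher i's FOC: ∂u_i/∂c_i = α_i − c_i = 0, so c_i* = α_i.
NE contributions = (1, 1); G = 2.
u_1 = α_1·G − ½·(c_1)² = 1·2 − ½·1² = 1.5.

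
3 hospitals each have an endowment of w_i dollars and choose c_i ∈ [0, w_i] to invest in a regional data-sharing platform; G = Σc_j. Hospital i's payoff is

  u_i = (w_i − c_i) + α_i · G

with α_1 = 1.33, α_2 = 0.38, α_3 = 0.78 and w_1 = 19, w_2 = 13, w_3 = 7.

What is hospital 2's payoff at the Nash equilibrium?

20.22

∂u_i/∂c_i = α_i − 1, so hospital i contributes w_i if α_i > 1, else 0.
α_i > 1 for i ∈ {1}; NE contributions (19, 0, 0), G = 19.
u_2 = (13 − 0) + 0.38·19 = 20.22.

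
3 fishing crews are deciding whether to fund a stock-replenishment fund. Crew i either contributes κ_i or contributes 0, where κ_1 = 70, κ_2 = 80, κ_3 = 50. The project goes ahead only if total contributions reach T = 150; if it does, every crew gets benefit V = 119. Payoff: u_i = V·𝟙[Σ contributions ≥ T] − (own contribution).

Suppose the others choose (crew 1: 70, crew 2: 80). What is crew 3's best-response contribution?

0

Others' total = 150 ≥ 150; contributing adds cost 50 for no extra benefit.
Best response: 0.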